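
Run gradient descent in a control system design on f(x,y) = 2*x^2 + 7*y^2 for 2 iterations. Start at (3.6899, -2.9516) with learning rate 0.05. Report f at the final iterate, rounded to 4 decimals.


Gradient descent on f(x,y) = 2*x^2 + 7*y^2.
Starting point: (3.6899, -2.9516), alpha = 0.05
Step 1: grad_x = 2*2*3.6899 = 14.7596, grad_y = 2*7*-2.9516 = -41.3224
  x_1 = 3.6899 - 0.05*14.7596 = 2.9519
  y_1 = -2.9516 - 0.05*-41.3224 = -0.8855
Step 2: grad_x = 2*2*2.9519 = 11.8077, grad_y = 2*7*-0.8855 = -12.3967
  x_2 = 2.9519 - 0.05*11.8077 = 2.3615
  y_2 = -0.8855 - 0.05*-12.3967 = -0.2656
f(2.3615, -0.2656) = 2*2.3615^2 + 7*(-0.2656)^2 = 11.6477


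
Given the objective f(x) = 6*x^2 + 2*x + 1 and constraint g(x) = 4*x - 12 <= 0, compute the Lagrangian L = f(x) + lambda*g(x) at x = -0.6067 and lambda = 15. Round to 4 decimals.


Step 1: Evaluate f(x).
f(-0.6067) = 6*(-0.6067)^2 + 2*(-0.6067) + 1 = 1.9951
Step 2: Evaluate g(x).
g(-0.6067) = 4*-0.6067 - 12 = -14.4268
Step 3: Compute Lagrangian.
L = 1.9951 + 15*-14.4268 = -214.4069


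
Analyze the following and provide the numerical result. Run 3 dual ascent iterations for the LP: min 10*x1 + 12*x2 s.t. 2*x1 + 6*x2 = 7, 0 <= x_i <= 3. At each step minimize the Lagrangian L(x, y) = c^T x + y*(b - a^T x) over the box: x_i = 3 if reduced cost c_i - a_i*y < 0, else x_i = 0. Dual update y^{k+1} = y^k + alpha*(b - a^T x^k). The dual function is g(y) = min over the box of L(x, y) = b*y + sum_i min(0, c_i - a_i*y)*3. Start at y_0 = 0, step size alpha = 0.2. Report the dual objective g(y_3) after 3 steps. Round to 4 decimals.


Dual ascent for LP: min 10*x1 + 12*x2, 2*x1 + 6*x2 = 7, 0 <= x_i <= 3
Step 1: y^k = 0.0, reduced costs: (10.0, 12.0)
  x^k = (0.0, 0.0), subgradient = b - a^T x = 7.0
  y^{k+1} = 0.0 + 0.2*7.0 = 1.4
Step 2: y^k = 1.4, reduced costs: (7.2, 3.6)
  x^k = (0.0, 0.0), subgradient = b - a^T x = 7.0
  y^{k+1} = 1.4 + 0.2*7.0 = 2.8
Step 3: y^k = 2.8, reduced costs: (4.4, -4.8)
  x^k = (0.0, 3.0), subgradient = b - a^T x = -11.0
  y^{k+1} = 2.8 + 0.2*-11.0 = 0.6
Dual objective at y_3 = 0.6: reduced costs (8.8, 8.4), box minimizer x = (0.0, 0.0)
g(y_3) = b*y + (c1 - a1*y)*x1 + (c2 - a2*y)*x2 = 7*0.6 + 8.8*0.0 + 8.4*0.0 = 4.2 + 0.0 + 0.0 = 4.2


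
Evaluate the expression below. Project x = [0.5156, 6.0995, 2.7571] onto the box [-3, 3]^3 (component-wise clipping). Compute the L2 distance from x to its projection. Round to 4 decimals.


Project each component onto [-3, 3].
clip(0.5156) = 0.5156, clip(6.0995) = 3.0, clip(2.7571) = 2.7571
Projection = [0.5156, 3.0, 2.7571]
Squared diffs: [0.0, 9.6069, 0.0]
Distance = sqrt(9.6069) = 3.0995


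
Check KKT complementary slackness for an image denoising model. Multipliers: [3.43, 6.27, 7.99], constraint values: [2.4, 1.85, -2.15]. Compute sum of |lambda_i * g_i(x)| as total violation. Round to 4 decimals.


KKT complementary slackness check:
lambda_1 * g_1 = 3.43 * 2.4 = 8.232
lambda_2 * g_2 = 6.27 * 1.85 = 11.5995
lambda_3 * g_3 = 7.99 * -2.15 = -17.1785
Total violation = 8.232 + 11.5995 + 17.1785 = 37.01


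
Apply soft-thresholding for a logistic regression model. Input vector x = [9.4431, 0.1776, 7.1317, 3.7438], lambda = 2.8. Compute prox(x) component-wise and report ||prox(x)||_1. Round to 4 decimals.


Soft-thresholding with lambda = 2.8:
prox(9.4431) = sign(9.4431)*max(|9.4431| - 2.8, 0) = 6.6431
prox(0.1776) = sign(0.1776)*max(|0.1776| - 2.8, 0) = 0.0
prox(7.1317) = sign(7.1317)*max(|7.1317| - 2.8, 0) = 4.3317
prox(3.7438) = sign(3.7438)*max(|3.7438| - 2.8, 0) = 0.9438
prox(x) = [6.6431, 0.0, 4.3317, 0.9438]
||prox(x)||_1 = 6.6431 + 0.0 + 4.3317 + 0.9438 = 11.9186


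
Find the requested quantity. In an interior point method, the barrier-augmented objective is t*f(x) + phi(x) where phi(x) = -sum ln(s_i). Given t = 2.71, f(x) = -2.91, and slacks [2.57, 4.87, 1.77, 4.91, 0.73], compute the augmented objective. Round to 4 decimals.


Step 1: Compute log-barrier.
ln values: [0.9439, 1.5831, 0.571, 1.5913, -0.3147]
phi = -(0.9439 + 1.5831 + 0.571 + 1.5913 - 0.3147) = -4.3745
Step 2: Compute augmented objective.
t*f(x) = 2.71*-2.91 = -7.8861
Total = -7.8861 - 4.3745 = -12.2606


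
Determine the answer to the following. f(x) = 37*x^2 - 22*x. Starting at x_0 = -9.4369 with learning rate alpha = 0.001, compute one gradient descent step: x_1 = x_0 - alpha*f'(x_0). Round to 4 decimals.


We compute the gradient at x_0 and apply the update.
f'(x) = 74*x - 22
f'(-9.4369) = 74*-9.4369 - 22 = -720.3306
x_1 = -9.4369 - 0.001*-720.3306 = -8.7166


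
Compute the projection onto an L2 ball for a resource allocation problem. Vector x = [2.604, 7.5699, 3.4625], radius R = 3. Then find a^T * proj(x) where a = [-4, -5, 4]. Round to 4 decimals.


Step 1: Compute ||x|| (intermediates to 6 decimals).
||x|| = sqrt(2.604^2 + 7.5699^2 + 3.4625^2) = 8.72199
Step 2: Project.
Since ||x|| > R, scale = R/||x|| = 3/8.72199 = 0.343958, proj(x) = scale * x
proj(x) = [0.895667, 2.603728, 1.190955]
Step 3: Dot product.
a^T * proj(x) = -4*0.895667 - 5*2.603728 + 4*1.190955 = -11.8375


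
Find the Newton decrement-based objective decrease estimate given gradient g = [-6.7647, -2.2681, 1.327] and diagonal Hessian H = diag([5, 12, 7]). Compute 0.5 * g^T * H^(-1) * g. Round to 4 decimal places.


Step 1: H is diagonal, so H^(-1) * g = [-1.3529, -0.189, 0.1896].
Step 2: g^T H^(-1) g = sum_i g_i^2 / H_ii
  = (-6.7647)^2/5 + (-2.2681)^2/12 + (1.327)^2/7
  = 9.1522 + 0.4287 + 0.2516 = 9.8325
Step 3: Objective decrease = 0.5 * g^T H^(-1) g = 4.9162


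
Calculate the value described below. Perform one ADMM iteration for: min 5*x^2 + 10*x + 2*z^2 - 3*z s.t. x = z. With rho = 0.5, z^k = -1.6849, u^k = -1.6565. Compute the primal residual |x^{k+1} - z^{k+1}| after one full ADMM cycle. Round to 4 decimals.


ADMM iteration with rho = 0.5, z^k = -1.6849, u^k = -1.6565
Step 1: x-update.
Minimize 5*x^2 + 10*x + (0.5/2)*(x + 1.6849 - 1.6565)^2
FOC: (2*5 + 0.5)*x = -10 + 0.5*(-1.6849 + 1.6565)
x^{k+1} = -0.9537
Step 2: z-update.
Minimize 2*z^2 - 3*z + (0.5/2)*(-0.9537 - z - 1.6565)^2
FOC: (2*2 + 0.5)*z = 3 + 0.5*(-0.9537 - 1.6565)
z^{k+1} = 0.3766
Step 3: u-update.
u^{k+1} = -1.6565 - 0.9537 - 0.3766 = -2.9869
Step 4: Primal residual = |-0.9537 - 0.3766| = 1.3304


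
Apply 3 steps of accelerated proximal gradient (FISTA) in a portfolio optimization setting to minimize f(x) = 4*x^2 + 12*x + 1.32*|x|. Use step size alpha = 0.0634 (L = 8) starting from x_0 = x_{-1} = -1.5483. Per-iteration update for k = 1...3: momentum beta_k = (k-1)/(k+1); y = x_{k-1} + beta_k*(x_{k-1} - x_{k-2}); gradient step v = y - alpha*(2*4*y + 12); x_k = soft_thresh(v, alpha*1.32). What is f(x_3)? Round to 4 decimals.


FISTA on f(x) = 4*x^2 + 12*x + 1.32*|x|
L = 8, alpha = 0.0634
Iteration 1: beta = 0.0, y = -1.5483 + 0.0*(-1.5483 + 1.5483) = -1.5483
  grad(y) = -0.3864, v = y - alpha*grad = -1.5238
  prox(v) = soft_thresh(-1.5238, 0.0837) = -1.4401
Iteration 2: beta = 0.3333, y = -1.4401 + 0.3333*(-1.4401 + 1.5483) = -1.4041
  grad(y) = 0.7676, v = y - alpha*grad = -1.4527
  prox(v) = soft_thresh(-1.4527, 0.0837) = -1.369
Iteration 3: beta = 0.5, y = -1.369 + 0.5*(-1.369 + 1.4401) = -1.3335
  grad(y) = 1.3321, v = y - alpha*grad = -1.4179
  prox(v) = soft_thresh(-1.4179, 0.0837) = -1.3343
f(x_3) = 4*(-1.3343)^2 + 12*(-1.3343) + 1.32*|-1.3343| = -7.1289


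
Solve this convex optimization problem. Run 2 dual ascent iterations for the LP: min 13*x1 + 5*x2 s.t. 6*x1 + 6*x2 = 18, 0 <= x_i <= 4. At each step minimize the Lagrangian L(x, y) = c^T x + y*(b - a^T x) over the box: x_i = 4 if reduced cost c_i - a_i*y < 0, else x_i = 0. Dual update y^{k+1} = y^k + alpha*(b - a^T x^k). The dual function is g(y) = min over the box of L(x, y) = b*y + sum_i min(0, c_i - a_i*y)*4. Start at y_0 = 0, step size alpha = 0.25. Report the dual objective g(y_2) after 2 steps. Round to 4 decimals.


Dual ascent for LP: min 13*x1 + 5*x2, 6*x1 + 6*x2 = 18, 0 <= x_i <= 4
Step 1: y^k = 0.0, reduced costs: (13.0, 5.0)
  x^k = (0.0, 0.0), subgradient = b - a^T x = 18.0
  y^{k+1} = 0.0 + 0.25*18.0 = 4.5
Step 2: y^k = 4.5, reduced costs: (-14.0, -22.0)
  x^k = (4.0, 4.0), subgradient = b - a^T x = -30.0
  y^{k+1} = 4.5 + 0.25*-30.0 = -3.0
Dual objective at y_2 = -3.0: reduced costs (31.0, 23.0), box minimizer x = (0.0, 0.0)
g(y_2) = b*y + (c1 - a1*y)*x1 + (c2 - a2*y)*x2 = 18*(-3.0) + 31.0*0.0 + 23.0*0.0 = -54.0 + 0.0 + 0.0 = -54.0


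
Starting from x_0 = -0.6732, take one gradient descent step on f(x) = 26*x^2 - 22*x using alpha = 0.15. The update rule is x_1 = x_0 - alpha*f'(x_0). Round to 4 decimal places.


We compute the gradient at x_0 and apply the update.
f'(x) = 52*x - 22
f'(-0.6732) = 52*-0.6732 - 22 = -57.0064
x_1 = -0.6732 - 0.15*-57.0064 = 7.8778


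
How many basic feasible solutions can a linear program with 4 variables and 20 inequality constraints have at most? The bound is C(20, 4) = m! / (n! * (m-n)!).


Each vertex corresponds to some choice of n active constraints out of m, so the number of vertices is at most C(m, n) = m! / (n!(m-n)!).
m = 20, n = 4
Numerator: 20 * 19 * 18 * 17
Denominator: 4! = 24
C(20, 4) = 4845


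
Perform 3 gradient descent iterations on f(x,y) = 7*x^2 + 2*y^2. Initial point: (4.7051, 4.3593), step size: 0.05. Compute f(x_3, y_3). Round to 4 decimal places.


Gradient descent on f(x,y) = 7*x^2 + 2*y^2.
Starting point: (4.7051, 4.3593), alpha = 0.05
Step 1: grad_x = 2*7*4.7051 = 65.8714, grad_y = 2*2*4.3593 = 17.4372
  x_1 = 4.7051 - 0.05*65.8714 = 1.4115
  y_1 = 4.3593 - 0.05*17.4372 = 3.4874
Step 2: grad_x = 2*7*1.4115 = 19.7614, grad_y = 2*2*3.4874 = 13.9498
  x_2 = 1.4115 - 0.05*19.7614 = 0.4235
  y_2 = 3.4874 - 0.05*13.9498 = 2.79
Step 3: grad_x = 2*7*0.4235 = 5.9284, grad_y = 2*2*2.79 = 11.1598
  x_3 = 0.4235 - 0.05*5.9284 = 0.127
  y_3 = 2.79 - 0.05*11.1598 = 2.232
f(0.127, 2.232) = 7*0.127^2 + 2*2.232^2 = 10.0763


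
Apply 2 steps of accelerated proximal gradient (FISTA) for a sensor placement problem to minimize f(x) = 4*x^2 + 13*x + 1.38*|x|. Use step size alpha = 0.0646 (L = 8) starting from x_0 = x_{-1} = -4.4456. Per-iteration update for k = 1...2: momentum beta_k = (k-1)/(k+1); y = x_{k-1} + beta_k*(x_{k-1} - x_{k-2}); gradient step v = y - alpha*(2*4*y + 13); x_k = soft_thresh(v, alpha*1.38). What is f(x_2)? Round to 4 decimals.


FISTA on f(x) = 4*x^2 + 13*x + 1.38*|x|
L = 8, alpha = 0.0646
Iteration 1: beta = 0.0, y = -4.4456 + 0.0*(-4.4456 + 4.4456) = -4.4456
  grad(y) = -22.5648, v = y - alpha*grad = -2.9879
  prox(v) = soft_thresh(-2.9879, 0.0891) = -2.8988
Iteration 2: beta = 0.3333, y = -2.8988 + 0.3333*(-2.8988 + 4.4456) = -2.3832
  grad(y) = -6.0652, v = y - alpha*grad = -1.9913
  prox(v) = soft_thresh(-1.9913, 0.0891) = -1.9022
f(x_2) = 4*(-1.9022)^2 + 13*(-1.9022) + 1.38*|-1.9022| = -7.6301


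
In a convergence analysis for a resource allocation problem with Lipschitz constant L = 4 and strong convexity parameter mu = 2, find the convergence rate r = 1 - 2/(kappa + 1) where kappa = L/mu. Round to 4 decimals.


Step 1: Compute the condition number.
kappa = L/mu = 4/2 = 2.0
Step 2: Compute the convergence rate.
r = 1 - 2/(kappa + 1) = 1 - 2*mu/(L + mu) = (L - mu)/(L + mu) = 2/6 = 0.3333


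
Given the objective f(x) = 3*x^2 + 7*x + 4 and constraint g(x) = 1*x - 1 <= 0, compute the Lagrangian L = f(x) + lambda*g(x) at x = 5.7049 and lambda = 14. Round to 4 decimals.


Step 1: Evaluate f(x).
f(5.7049) = 3*5.7049^2 + 7*5.7049 + 4 = 141.572
Step 2: Evaluate g(x).
g(5.7049) = 1*5.7049 - 1 = 4.7049
Step 3: Compute Lagrangian.
L = 141.572 + 14*4.7049 = 207.4406


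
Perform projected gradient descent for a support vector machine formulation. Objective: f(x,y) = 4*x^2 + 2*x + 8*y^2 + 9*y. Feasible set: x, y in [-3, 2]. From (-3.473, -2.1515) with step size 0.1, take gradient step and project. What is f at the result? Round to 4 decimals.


Step 1: Compute gradient at (-3.473, -2.1515).
grad_x = 2*4*-3.473 + 2 = -25.784
grad_y = 2*8*-2.1515 + 9 = -25.424
Step 2: Gradient step.
x_raw = -3.473 - 0.1*-25.784 = -0.8946
y_raw = -2.1515 - 0.1*-25.424 = 0.3909
Step 3: Project onto [-3, 2].
x_proj = clip(-0.8946) = -0.8946
y_proj = clip(0.3909) = 0.3909
Step 4: Evaluate f.
f(-0.8946, 0.3909) = 6.1526


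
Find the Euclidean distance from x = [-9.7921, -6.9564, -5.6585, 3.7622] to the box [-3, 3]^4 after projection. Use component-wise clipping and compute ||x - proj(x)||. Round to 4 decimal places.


Project each component onto [-3, 3].
clip(-9.7921) = -3.0, clip(-6.9564) = -3.0, clip(-5.6585) = -3.0, clip(3.7622) = 3.0
Projection = [-3.0, -3.0, -3.0, 3.0]
Squared diffs: [46.1326, 15.6531, 7.0676, 0.5809]
Distance = sqrt(69.4342) = 8.3327


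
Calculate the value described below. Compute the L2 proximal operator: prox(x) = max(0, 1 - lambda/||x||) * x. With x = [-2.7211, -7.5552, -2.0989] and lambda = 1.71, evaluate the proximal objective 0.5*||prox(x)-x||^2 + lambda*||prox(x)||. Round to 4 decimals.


Step 1: Compute ||x||.
||x|| = 8.3
Step 2: Compute scaling factor.
scale = max(0, 1 - 1.71/8.3) = 0.794
Step 3: prox(x) = [-2.1605, -5.9987, -1.6665]
||prox(x)|| = 6.59
Step 4: Proximal objective.
0.5*||prox-x||^2 = 1.4621
lambda*||prox|| = 11.2689
Total = 12.731


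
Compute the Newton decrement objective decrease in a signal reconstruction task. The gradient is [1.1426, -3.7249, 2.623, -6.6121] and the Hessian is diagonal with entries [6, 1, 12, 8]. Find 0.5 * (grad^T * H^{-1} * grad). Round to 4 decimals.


Step 1: H is diagonal, so H^(-1) * g = [0.1904, -3.7249, 0.2186, -0.8265].
Step 2: g^T H^(-1) g = sum_i g_i^2 / H_ii
  = (1.1426)^2/6 + (-3.7249)^2/1 + (2.623)^2/12 + (-6.6121)^2/8
  = 0.2176 + 13.8749 + 0.5733 + 5.465 = 20.1308
Step 3: Objective decrease = 0.5 * g^T H^(-1) g = 10.0654


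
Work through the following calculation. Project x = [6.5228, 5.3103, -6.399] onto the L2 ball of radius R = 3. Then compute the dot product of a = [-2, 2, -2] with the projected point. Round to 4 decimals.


Step 1: Compute ||x|| (intermediates to 6 decimals).
||x|| = sqrt(6.5228^2 + 5.3103^2 + (-6.399)^2) = 10.56851
Step 2: Project.
Since ||x|| > R, scale = R/||x|| = 3/10.56851 = 0.283862, proj(x) = scale * x
proj(x) = [1.851575, 1.507392, -1.816433]
Step 3: Dot product.
a^T * proj(x) = -2*1.851575 + 2*1.507392 - 2*(-1.816433) = 2.9445


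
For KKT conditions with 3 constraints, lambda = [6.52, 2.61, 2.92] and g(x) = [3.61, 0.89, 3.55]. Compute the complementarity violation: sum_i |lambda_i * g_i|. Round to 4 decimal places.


KKT complementary slackness check:
lambda_1 * g_1 = 6.52 * 3.61 = 23.5372
lambda_2 * g_2 = 2.61 * 0.89 = 2.3229
lambda_3 * g_3 = 2.92 * 3.55 = 10.366
Total violation = 23.5372 + 2.3229 + 10.366 = 36.2261


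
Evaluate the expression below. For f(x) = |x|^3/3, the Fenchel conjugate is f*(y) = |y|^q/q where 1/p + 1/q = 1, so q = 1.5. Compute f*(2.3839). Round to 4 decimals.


The conjugate exponent q satisfies 1/p + 1/q = 1.
p = 3, so q = 3/(3 - 1) = 1.5
|y|^q = 2.3839^1.5 = 3.6807
f*(2.3839) = 3.6807 / 1.5 = 2.4538


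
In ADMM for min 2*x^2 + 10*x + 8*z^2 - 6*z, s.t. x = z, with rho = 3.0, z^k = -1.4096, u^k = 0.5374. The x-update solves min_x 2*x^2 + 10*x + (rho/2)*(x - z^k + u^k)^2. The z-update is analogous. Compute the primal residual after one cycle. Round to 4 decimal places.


ADMM iteration with rho = 3.0, z^k = -1.4096, u^k = 0.5374
Step 1: x-update.
Minimize 2*x^2 + 10*x + (3.0/2)*(x + 1.4096 + 0.5374)^2
FOC: (2*2 + 3.0)*x = -10 + 3.0*(-1.4096 - 0.5374)
x^{k+1} = -2.263
Step 2: z-update.
Minimize 8*z^2 - 6*z + (3.0/2)*(-2.263 - z + 0.5374)^2
FOC: (2*8 + 3.0)*z = 6 + 3.0*(-2.263 + 0.5374)
z^{k+1} = 0.0433
Step 3: u-update.
u^{k+1} = 0.5374 - 2.263 - 0.0433 = -1.7689
Step 4: Primal residual = |-2.263 - 0.0433| = 2.3063


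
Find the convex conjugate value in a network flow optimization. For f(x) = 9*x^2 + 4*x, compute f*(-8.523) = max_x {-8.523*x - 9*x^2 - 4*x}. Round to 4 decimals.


f*(y) = sup_x {y*x - a*x^2 - b*x} = sup_x {(y-b)*x - a*x^2}
FOC: (y - b) - 2a*x = 0 => x* = (y - b)/(2a)
x* = (-8.523 - 4)/(2*9) = -0.6957
f*(-8.523) = (y-b)^2/(4a) = (-8.523 - 4)^2/(4*9)
= 156.8255/36 = 4.3563


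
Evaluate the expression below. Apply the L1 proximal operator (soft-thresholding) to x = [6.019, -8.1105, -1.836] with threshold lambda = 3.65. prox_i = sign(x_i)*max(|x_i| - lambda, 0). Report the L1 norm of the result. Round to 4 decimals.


Soft-thresholding with lambda = 3.65:
prox(6.019) = sign(6.019)*max(|6.019| - 3.65, 0) = 2.369
prox(-8.1105) = sign(-8.1105)*max(|-8.1105| - 3.65, 0) = -4.4605
prox(-1.836) = sign(-1.836)*max(|-1.836| - 3.65, 0) = 0.0
prox(x) = [2.369, -4.4605, 0.0]
||prox(x)||_1 = 2.369 + 4.4605 + 0.0 = 6.8295


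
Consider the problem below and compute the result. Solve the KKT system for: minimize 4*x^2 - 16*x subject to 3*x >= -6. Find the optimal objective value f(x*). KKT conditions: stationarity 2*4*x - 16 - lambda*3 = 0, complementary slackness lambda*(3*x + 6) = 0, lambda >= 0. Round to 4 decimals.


Step 1: Try lambda = 0 (constraint inactive).
Stationarity: 2*4*x - 16 = 0
x* = 16/(2*4) = 2.0
Check constraint: 3*2.0 = 6.0 >= -6 -- satisfied.
Step 2: Compute optimal value.
f(x*) = 4*2.0^2 - 16*2.0 = -16.0


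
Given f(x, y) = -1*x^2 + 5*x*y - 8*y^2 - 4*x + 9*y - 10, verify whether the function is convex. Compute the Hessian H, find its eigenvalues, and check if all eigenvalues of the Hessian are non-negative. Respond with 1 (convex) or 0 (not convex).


The Hessian of f(x,y) = -1*x^2 + 5*x*y - 8*y^2 - 4*x + 9*y - 10 is:
H = [[-2, 5], [5, -16]]
Trace = -2 - 16 = -18
Determinant = -2*-16 - (5)^2 = 7
Discriminant = (-18)^2 - 4*7 = 296.0
Eigenvalues: lambda_1 = -17.6023, lambda_2 = -0.3977
The function is not convex.

0


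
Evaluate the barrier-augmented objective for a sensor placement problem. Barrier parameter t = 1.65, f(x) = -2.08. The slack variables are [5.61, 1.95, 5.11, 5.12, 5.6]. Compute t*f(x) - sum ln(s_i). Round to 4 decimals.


Step 1: Compute log-barrier.
ln values: [1.7246, 0.6678, 1.6312, 1.6332, 1.7228]
phi = -(1.7246 + 0.6678 + 1.6312 + 1.6332 + 1.7228) = -7.3795
Step 2: Compute augmented objective.
t*f(x) = 1.65*-2.08 = -3.432
Total = -3.432 - 7.3795 = -10.8115


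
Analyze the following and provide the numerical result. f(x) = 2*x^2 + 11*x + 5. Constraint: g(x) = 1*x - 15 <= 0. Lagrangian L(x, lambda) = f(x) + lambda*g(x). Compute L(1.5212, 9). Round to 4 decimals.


Step 1: Evaluate f(x).
f(1.5212) = 2*1.5212^2 + 11*1.5212 + 5 = 26.3613
Step 2: Evaluate g(x).
g(1.5212) = 1*1.5212 - 15 = -13.4788
Step 3: Compute Lagrangian.
L = 26.3613 + 9*-13.4788 = -94.9479


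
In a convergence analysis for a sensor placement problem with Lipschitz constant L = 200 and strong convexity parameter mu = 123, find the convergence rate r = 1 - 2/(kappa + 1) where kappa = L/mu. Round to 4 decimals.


Step 1: Compute the condition number.
kappa = L/mu = 200/123 = 1.626
Step 2: Compute the convergence rate.
r = 1 - 2/(kappa + 1) = 1 - 2*mu/(L + mu) = (L - mu)/(L + mu) = 77/323 = 0.2384


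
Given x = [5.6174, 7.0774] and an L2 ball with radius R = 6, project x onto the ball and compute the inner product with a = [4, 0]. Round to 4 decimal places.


Step 1: Compute ||x|| (intermediates to 6 decimals).
||x|| = sqrt(5.6174^2 + 7.0774^2) = 9.03575
Step 2: Project.
Since ||x|| > R, scale = R/||x|| = 6/9.03575 = 0.664029, proj(x) = scale * x
proj(x) = [3.730117, 4.699599]
Step 3: Dot product.
a^T * proj(x) = 4*3.730117 + 0*4.699599 = 14.9205


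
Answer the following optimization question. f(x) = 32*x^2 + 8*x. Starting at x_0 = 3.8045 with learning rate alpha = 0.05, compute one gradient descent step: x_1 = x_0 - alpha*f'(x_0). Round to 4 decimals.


We compute the gradient at x_0 and apply the update.
f'(x) = 64*x + 8
f'(3.8045) = 64*3.8045 + 8 = 251.488
x_1 = 3.8045 - 0.05*251.488 = -8.7699


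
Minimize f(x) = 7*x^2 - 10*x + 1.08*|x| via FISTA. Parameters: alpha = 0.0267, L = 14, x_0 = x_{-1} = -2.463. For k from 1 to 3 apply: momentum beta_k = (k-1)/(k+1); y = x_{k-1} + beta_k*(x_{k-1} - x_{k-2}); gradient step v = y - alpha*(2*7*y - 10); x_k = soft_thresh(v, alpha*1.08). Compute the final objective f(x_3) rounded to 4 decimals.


FISTA on f(x) = 7*x^2 - 10*x + 1.08*|x|
L = 14, alpha = 0.0267
Iteration 1: beta = 0.0, y = -2.463 + 0.0*(-2.463 + 2.463) = -2.463
  grad(y) = -44.482, v = y - alpha*grad = -1.2753
  prox(v) = soft_thresh(-1.2753, 0.0288) = -1.2465
Iteration 2: beta = 0.3333, y = -1.2465 + 0.3333*(-1.2465 + 2.463) = -0.841
  grad(y) = -21.7739, v = y - alpha*grad = -0.2596
  prox(v) = soft_thresh(-0.2596, 0.0288) = -0.2308
Iteration 3: beta = 0.5, y = -0.2308 + 0.5*(-0.2308 + 1.2465) = 0.2771
  grad(y) = -6.1212, v = y - alpha*grad = 0.4405
  prox(v) = soft_thresh(0.4405, 0.0288) = 0.4117
f(x_3) = 7*0.4117^2 - 10*0.4117 + 1.08*|0.4117| = -2.4857


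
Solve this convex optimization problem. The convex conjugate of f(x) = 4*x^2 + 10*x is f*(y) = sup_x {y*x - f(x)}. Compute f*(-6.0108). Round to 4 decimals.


f*(y) = sup_x {y*x - a*x^2 - b*x} = sup_x {(y-b)*x - a*x^2}
FOC: (y - b) - 2a*x = 0 => x* = (y - b)/(2a)
x* = (-6.0108 - 10)/(2*4) = -2.0014
f*(-6.0108) = (y-b)^2/(4a) = (-6.0108 - 10)^2/(4*4)
= 256.3457/16 = 16.0216


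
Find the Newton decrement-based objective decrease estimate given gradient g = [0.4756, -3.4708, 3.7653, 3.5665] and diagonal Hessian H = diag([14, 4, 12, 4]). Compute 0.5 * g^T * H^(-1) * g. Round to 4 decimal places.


Step 1: H is diagonal, so H^(-1) * g = [0.034, -0.8677, 0.3138, 0.8916].
Step 2: g^T H^(-1) g = sum_i g_i^2 / H_ii
  = (0.4756)^2/14 + (-3.4708)^2/4 + (3.7653)^2/12 + (3.5665)^2/4
  = 0.0162 + 3.0116 + 1.1815 + 3.18 = 7.3892
Step 3: Objective decrease = 0.5 * g^T H^(-1) g = 3.6946


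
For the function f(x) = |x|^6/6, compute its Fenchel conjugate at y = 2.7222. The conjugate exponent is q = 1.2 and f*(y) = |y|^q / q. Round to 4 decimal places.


The conjugate exponent q satisfies 1/p + 1/q = 1.
p = 6, so q = 6/(6 - 1) = 1.2
|y|^q = 2.7222^1.2 = 3.3259
f*(2.7222) = 3.3259 / 1.2 = 2.7716


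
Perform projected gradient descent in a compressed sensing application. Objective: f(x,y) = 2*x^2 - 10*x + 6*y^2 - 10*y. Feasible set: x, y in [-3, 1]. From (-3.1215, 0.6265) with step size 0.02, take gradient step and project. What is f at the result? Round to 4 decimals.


Step 1: Compute gradient at (-3.1215, 0.6265).
grad_x = 2*2*-3.1215 - 10 = -22.486
grad_y = 2*6*0.6265 - 10 = -2.482
Step 2: Gradient step.
x_raw = -3.1215 - 0.02*-22.486 = -2.6718
y_raw = 0.6265 - 0.02*-2.482 = 0.6761
Step 3: Project onto [-3, 1].
x_proj = clip(-2.6718) = -2.6718
y_proj = clip(0.6761) = 0.6761
Step 4: Evaluate f.
f(-2.6718, 0.6761) = 36.9762


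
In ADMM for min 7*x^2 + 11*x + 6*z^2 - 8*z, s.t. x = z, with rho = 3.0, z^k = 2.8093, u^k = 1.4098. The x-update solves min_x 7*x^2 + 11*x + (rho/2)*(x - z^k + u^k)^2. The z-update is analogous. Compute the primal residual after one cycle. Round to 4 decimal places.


ADMM iteration with rho = 3.0, z^k = 2.8093, u^k = 1.4098
Step 1: x-update.
Minimize 7*x^2 + 11*x + (3.0/2)*(x - 2.8093 + 1.4098)^2
FOC: (2*7 + 3.0)*x = -11 + 3.0*(2.8093 - 1.4098)
x^{k+1} = -0.4001
Step 2: z-update.
Minimize 6*z^2 - 8*z + (3.0/2)*(-0.4001 - z + 1.4098)^2
FOC: (2*6 + 3.0)*z = 8 + 3.0*(-0.4001 + 1.4098)
z^{k+1} = 0.7353
Step 3: u-update.
u^{k+1} = 1.4098 - 0.4001 - 0.7353 = 0.2744
Step 4: Primal residual = |-0.4001 - 0.7353| = 1.1354


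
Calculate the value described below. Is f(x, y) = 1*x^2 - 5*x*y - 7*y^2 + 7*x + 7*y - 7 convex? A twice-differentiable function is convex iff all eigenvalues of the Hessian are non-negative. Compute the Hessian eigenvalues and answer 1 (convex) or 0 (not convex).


The Hessian of f(x,y) = 1*x^2 - 5*x*y - 7*y^2 + 7*x + 7*y - 7 is:
H = [[2, -5], [-5, -14]]
Trace = 2 - 14 = -12
Determinant = 2*-14 - (-5)^2 = -53
Discriminant = (-12)^2 - 4*-53 = 356.0
Eigenvalues: lambda_1 = -15.434, lambda_2 = 3.434
The function is not convex.

0


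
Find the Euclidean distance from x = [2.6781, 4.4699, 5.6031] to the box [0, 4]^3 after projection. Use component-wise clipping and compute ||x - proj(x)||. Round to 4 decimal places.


Project each component onto [0, 4].
clip(2.6781) = 2.6781, clip(4.4699) = 4.0, clip(5.6031) = 4.0
Projection = [2.6781, 4.0, 4.0]
Squared diffs: [0.0, 0.2208, 2.5699]
Distance = sqrt(2.7907) = 1.6705


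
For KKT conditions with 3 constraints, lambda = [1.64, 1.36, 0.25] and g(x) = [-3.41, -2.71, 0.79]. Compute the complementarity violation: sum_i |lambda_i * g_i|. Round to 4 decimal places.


KKT complementary slackness check:
lambda_1 * g_1 = 1.64 * -3.41 = -5.5924
lambda_2 * g_2 = 1.36 * -2.71 = -3.6856
lambda_3 * g_3 = 0.25 * 0.79 = 0.1975
Total violation = 5.5924 + 3.6856 + 0.1975 = 9.4755


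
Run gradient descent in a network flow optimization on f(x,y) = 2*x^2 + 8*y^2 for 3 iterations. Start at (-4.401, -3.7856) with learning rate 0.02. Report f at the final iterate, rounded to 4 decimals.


Gradient descent on f(x,y) = 2*x^2 + 8*y^2.
Starting point: (-4.401, -3.7856), alpha = 0.02
Step 1: grad_x = 2*2*-4.401 = -17.604, grad_y = 2*8*-3.7856 = -60.5696
  x_1 = -4.401 - 0.02*-17.604 = -4.0489
  y_1 = -3.7856 - 0.02*-60.5696 = -2.5742
Step 2: grad_x = 2*2*-4.0489 = -16.1957, grad_y = 2*8*-2.5742 = -41.1873
  x_2 = -4.0489 - 0.02*-16.1957 = -3.725
  y_2 = -2.5742 - 0.02*-41.1873 = -1.7505
Step 3: grad_x = 2*2*-3.725 = -14.9, grad_y = 2*8*-1.7505 = -28.0074
  x_3 = -3.725 - 0.02*-14.9 = -3.427
  y_3 = -1.7505 - 0.02*-28.0074 = -1.1903
f(-3.427, -1.1903) = 2*(-3.427)^2 + 8*(-1.1903)^2 = 34.8235


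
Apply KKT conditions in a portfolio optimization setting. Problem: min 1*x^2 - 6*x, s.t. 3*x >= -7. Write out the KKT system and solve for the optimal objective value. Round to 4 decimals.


Step 1: Try lambda = 0 (constraint inactive).
Stationarity: 2*1*x - 6 = 0
x* = 6/(2*1) = 3.0
Check constraint: 3*3.0 = 9.0 >= -7 -- satisfied.
Step 2: Compute optimal value.
f(x*) = 1*3.0^2 - 6*3.0 = -9.0


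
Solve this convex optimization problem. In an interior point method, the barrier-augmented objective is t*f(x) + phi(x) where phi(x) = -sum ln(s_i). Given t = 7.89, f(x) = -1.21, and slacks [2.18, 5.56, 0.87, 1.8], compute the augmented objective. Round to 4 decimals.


Step 1: Compute log-barrier.
ln values: [0.7793, 1.7156, -0.1393, 0.5878]
phi = -(0.7793 + 1.7156 - 0.1393 + 0.5878) = -2.9434
Step 2: Compute augmented objective.
t*f(x) = 7.89*-1.21 = -9.5469
Total = -9.5469 - 2.9434 = -12.4903


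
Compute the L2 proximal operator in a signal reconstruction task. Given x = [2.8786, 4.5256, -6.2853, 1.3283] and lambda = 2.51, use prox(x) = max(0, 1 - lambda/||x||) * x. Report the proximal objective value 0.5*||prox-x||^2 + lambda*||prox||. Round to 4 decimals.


Step 1: Compute ||x||.
||x|| = 8.3688
Step 2: Compute scaling factor.
scale = max(0, 1 - 2.51/8.3688) = 0.7001
Step 3: prox(x) = [2.0152, 3.1683, -4.4002, 0.9299]
||prox(x)|| = 5.8588
Step 4: Proximal objective.
0.5*||prox-x||^2 = 3.1501
lambda*||prox|| = 14.7056
Total = 17.8556


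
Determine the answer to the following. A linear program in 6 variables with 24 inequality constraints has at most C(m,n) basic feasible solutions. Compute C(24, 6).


Each vertex corresponds to some choice of n active constraints out of m, so the number of vertices is at most C(m, n) = m! / (n!(m-n)!).
m = 24, n = 6
Numerator: 24 * 23 * 22 * 21 * 20 * 19
Denominator: 6! = 720
C(24, 6) = 134596


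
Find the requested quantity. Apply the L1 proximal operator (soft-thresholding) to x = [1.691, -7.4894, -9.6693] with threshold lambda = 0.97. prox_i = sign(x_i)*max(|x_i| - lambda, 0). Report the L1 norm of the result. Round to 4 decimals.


Soft-thresholding with lambda = 0.97:
prox(1.691) = sign(1.691)*max(|1.691| - 0.97, 0) = 0.721
prox(-7.4894) = sign(-7.4894)*max(|-7.4894| - 0.97, 0) = -6.5194
prox(-9.6693) = sign(-9.6693)*max(|-9.6693| - 0.97, 0) = -8.6993
prox(x) = [0.721, -6.5194, -8.6993]
||prox(x)||_1 = 0.721 + 6.5194 + 8.6993 = 15.9397


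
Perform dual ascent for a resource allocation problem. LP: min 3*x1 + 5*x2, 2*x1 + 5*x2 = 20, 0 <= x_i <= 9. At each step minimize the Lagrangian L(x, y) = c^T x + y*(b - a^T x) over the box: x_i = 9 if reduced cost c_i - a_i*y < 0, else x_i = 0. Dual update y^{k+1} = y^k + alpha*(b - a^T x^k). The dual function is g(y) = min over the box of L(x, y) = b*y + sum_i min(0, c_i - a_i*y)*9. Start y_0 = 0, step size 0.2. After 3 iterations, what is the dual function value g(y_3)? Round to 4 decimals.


Dual ascent for LP: min 3*x1 + 5*x2, 2*x1 + 5*x2 = 20, 0 <= x_i <= 9
Step 1: y^k = 0.0, reduced costs: (3.0, 5.0)
  x^k = (0.0, 0.0), subgradient = b - a^T x = 20.0
  y^{k+1} = 0.0 + 0.2*20.0 = 4.0
Step 2: y^k = 4.0, reduced costs: (-5.0, -15.0)
  x^k = (9.0, 9.0), subgradient = b - a^T x = -43.0
  y^{k+1} = 4.0 + 0.2*-43.0 = -4.6
Step 3: y^k = -4.6, reduced costs: (12.2, 28.0)
  x^k = (0.0, 0.0), subgradient = b - a^T x = 20.0
  y^{k+1} = -4.6 + 0.2*20.0 = -0.6
Dual objective at y_3 = -0.6: reduced costs (4.2, 8.0), box minimizer x = (0.0, 0.0)
g(y_3) = b*y + (c1 - a1*y)*x1 + (c2 - a2*y)*x2 = 20*(-0.6) + 4.2*0.0 + 8.0*0.0 = -12.0 + 0.0 + 0.0 = -12.0


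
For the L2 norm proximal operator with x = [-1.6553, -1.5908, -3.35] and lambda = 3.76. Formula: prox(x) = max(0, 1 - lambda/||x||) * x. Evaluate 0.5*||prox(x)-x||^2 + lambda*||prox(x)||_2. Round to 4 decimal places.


Step 1: Compute ||x||.
||x|| = 4.0612
Step 2: Compute scaling factor.
scale = max(0, 1 - 3.76/4.0612) = 0.0742
Step 3: prox(x) = [-0.1228, -0.118, -0.2484]
||prox(x)|| = 0.3012
Step 4: Proximal objective.
0.5*||prox-x||^2 = 7.0688
lambda*||prox|| = 1.1325
Total = 8.2012


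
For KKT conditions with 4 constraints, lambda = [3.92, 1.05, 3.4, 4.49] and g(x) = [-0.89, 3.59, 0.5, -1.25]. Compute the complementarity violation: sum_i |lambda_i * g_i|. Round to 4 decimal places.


KKT complementary slackness check:
lambda_1 * g_1 = 3.92 * -0.89 = -3.4888
lambda_2 * g_2 = 1.05 * 3.59 = 3.7695
lambda_3 * g_3 = 3.4 * 0.5 = 1.7
lambda_4 * g_4 = 4.49 * -1.25 = -5.6125
Total violation = 3.4888 + 3.7695 + 1.7 + 5.6125 = 14.5708


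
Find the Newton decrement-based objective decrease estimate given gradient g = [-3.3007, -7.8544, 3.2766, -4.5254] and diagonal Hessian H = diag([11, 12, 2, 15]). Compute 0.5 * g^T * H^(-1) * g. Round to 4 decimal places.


Step 1: H is diagonal, so H^(-1) * g = [-0.3001, -0.6545, 1.6383, -0.3017].
Step 2: g^T H^(-1) g = sum_i g_i^2 / H_ii
  = (-3.3007)^2/11 + (-7.8544)^2/12 + (3.2766)^2/2 + (-4.5254)^2/15
  = 0.9904 + 5.141 + 5.3681 + 1.3653 = 12.8647
Step 3: Objective decrease = 0.5 * g^T H^(-1) g = 6.4324


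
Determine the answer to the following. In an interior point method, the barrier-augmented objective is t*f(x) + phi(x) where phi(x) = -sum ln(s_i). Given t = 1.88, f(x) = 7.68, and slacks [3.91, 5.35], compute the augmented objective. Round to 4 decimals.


Step 1: Compute log-barrier.
ln values: [1.3635, 1.6771]
phi = -(1.3635 + 1.6771) = -3.0406
Step 2: Compute augmented objective.
t*f(x) = 1.88*7.68 = 14.4384
Total = 14.4384 - 3.0406 = 11.3978


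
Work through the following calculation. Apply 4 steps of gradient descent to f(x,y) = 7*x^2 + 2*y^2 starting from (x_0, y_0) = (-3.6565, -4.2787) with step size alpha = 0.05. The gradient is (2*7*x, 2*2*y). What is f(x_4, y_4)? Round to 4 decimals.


Gradient descent on f(x,y) = 7*x^2 + 2*y^2.
Starting point: (-3.6565, -4.2787), alpha = 0.05
Step 1: grad_x = 2*7*-3.6565 = -51.191, grad_y = 2*2*-4.2787 = -17.1148
  x_1 = -3.6565 - 0.05*-51.191 = -1.097
  y_1 = -4.2787 - 0.05*-17.1148 = -3.423
Step 2: grad_x = 2*7*-1.097 = -15.3573, grad_y = 2*2*-3.423 = -13.6918
  x_2 = -1.097 - 0.05*-15.3573 = -0.3291
  y_2 = -3.423 - 0.05*-13.6918 = -2.7384
Step 3: grad_x = 2*7*-0.3291 = -4.6072, grad_y = 2*2*-2.7384 = -10.9535
  x_3 = -0.3291 - 0.05*-4.6072 = -0.0987
  y_3 = -2.7384 - 0.05*-10.9535 = -2.1907
Step 4: grad_x = 2*7*-0.0987 = -1.3822, grad_y = 2*2*-2.1907 = -8.7628
  x_4 = -0.0987 - 0.05*-1.3822 = -0.0296
  y_4 = -2.1907 - 0.05*-8.7628 = -1.7526
f(-0.0296, -1.7526) = 7*(-0.0296)^2 + 2*(-1.7526)^2 = 6.149


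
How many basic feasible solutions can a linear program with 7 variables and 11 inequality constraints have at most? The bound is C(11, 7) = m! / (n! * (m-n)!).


Each vertex corresponds to some choice of n active constraints out of m, so the number of vertices is at most C(m, n) = m! / (n!(m-n)!).
m = 11, n = 7
Numerator: 11 * 10 * 9 * 8 * 7 * 6 * 5
Denominator: 7! = 5040
C(11, 7) = 330


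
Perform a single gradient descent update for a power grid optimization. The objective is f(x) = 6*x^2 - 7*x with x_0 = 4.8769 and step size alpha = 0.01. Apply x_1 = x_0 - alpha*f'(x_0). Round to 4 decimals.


We compute the gradient at x_0 and apply the update.
f'(x) = 12*x - 7
f'(4.8769) = 12*4.8769 - 7 = 51.5228
x_1 = 4.8769 - 0.01*51.5228 = 4.3617


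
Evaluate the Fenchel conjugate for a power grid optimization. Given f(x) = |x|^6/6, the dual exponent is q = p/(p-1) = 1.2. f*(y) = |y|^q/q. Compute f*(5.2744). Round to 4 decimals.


The conjugate exponent q satisfies 1/p + 1/q = 1.
p = 6, so q = 6/(6 - 1) = 1.2
|y|^q = 5.2744^1.2 = 7.3554
f*(5.2744) = 7.3554 / 1.2 = 6.1295


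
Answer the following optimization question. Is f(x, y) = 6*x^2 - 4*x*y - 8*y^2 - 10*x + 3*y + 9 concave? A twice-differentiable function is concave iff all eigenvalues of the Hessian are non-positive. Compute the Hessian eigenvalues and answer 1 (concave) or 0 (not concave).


The Hessian of f(x,y) = 6*x^2 - 4*x*y - 8*y^2 - 10*x + 3*y + 9 is:
H = [[12, -4], [-4, -16]]
Trace = 12 - 16 = -4
Determinant = 12*-16 - (-4)^2 = -208
Discriminant = (-4)^2 - 4*-208 = 848.0
Eigenvalues: lambda_1 = -16.5602, lambda_2 = 12.5602
The function is not concave.

0


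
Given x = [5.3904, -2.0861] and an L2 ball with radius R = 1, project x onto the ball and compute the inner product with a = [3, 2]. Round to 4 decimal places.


Step 1: Compute ||x|| (intermediates to 6 decimals).
||x|| = sqrt(5.3904^2 + (-2.0861)^2) = 5.779985
Step 2: Project.
Since ||x|| > R, scale = R/||x|| = 1/5.779985 = 0.173011, proj(x) = scale * x
proj(x) = [0.932598, -0.360918]
Step 3: Dot product.
a^T * proj(x) = 3*0.932598 + 2*(-0.360918) = 2.076


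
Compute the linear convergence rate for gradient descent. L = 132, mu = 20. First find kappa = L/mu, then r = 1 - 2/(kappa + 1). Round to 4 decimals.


Step 1: Compute the condition number.
kappa = L/mu = 132/20 = 6.6
Step 2: Compute the convergence rate.
r = 1 - 2/(kappa + 1) = 1 - 2*mu/(L + mu) = (L - mu)/(L + mu) = 112/152 = 0.7368


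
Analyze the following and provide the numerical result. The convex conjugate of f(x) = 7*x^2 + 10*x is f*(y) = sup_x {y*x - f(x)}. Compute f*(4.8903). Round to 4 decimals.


f*(y) = sup_x {y*x - a*x^2 - b*x} = sup_x {(y-b)*x - a*x^2}
FOC: (y - b) - 2a*x = 0 => x* = (y - b)/(2a)
x* = (4.8903 - 10)/(2*7) = -0.365
f*(4.8903) = (y-b)^2/(4a) = (4.8903 - 10)^2/(4*7)
= 26.109/28 = 0.9325


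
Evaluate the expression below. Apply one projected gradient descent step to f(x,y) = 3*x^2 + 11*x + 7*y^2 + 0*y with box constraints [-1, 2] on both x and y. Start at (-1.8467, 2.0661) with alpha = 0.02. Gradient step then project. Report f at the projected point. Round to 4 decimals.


Step 1: Compute gradient at (-1.8467, 2.0661).
grad_x = 2*3*-1.8467 + 11 = -0.0802
grad_y = 2*7*2.0661 + 0 = 28.9254
Step 2: Gradient step.
x_raw = -1.8467 - 0.02*-0.0802 = -1.8451
y_raw = 2.0661 - 0.02*28.9254 = 1.4876
Step 3: Project onto [-1, 2].
x_proj = clip(-1.8451) = -1.0
y_proj = clip(1.4876) = 1.4876
Step 4: Evaluate f.
f(-1.0, 1.4876) = 7.4905


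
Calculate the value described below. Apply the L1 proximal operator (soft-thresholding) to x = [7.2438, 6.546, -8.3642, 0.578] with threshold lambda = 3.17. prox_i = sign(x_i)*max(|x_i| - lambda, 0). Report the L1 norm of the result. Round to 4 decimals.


Soft-thresholding with lambda = 3.17:
prox(7.2438) = sign(7.2438)*max(|7.2438| - 3.17, 0) = 4.0738
prox(6.546) = sign(6.546)*max(|6.546| - 3.17, 0) = 3.376
prox(-8.3642) = sign(-8.3642)*max(|-8.3642| - 3.17, 0) = -5.1942
prox(0.578) = sign(0.578)*max(|0.578| - 3.17, 0) = 0.0
prox(x) = [4.0738, 3.376, -5.1942, 0.0]
||prox(x)||_1 = 4.0738 + 3.376 + 5.1942 + 0.0 = 12.644


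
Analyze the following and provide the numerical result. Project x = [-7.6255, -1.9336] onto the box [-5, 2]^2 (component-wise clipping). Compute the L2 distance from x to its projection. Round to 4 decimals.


Project each component onto [-5, 2].
clip(-7.6255) = -5.0, clip(-1.9336) = -1.9336
Projection = [-5.0, -1.9336]
Squared diffs: [6.8933, 0.0]
Distance = sqrt(6.8933) = 2.6255


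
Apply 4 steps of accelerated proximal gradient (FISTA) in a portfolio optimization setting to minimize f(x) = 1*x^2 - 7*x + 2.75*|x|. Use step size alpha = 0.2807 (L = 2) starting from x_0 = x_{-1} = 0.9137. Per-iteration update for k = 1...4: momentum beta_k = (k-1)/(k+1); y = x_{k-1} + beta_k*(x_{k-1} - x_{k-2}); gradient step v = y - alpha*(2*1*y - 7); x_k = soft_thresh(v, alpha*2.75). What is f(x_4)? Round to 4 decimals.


FISTA on f(x) = 1*x^2 - 7*x + 2.75*|x|
L = 2, alpha = 0.2807
Iteration 1: beta = 0.0, y = 0.9137 + 0.0*(0.9137 - 0.9137) = 0.9137
  grad(y) = -5.1726, v = y - alpha*grad = 2.3656
  prox(v) = soft_thresh(2.3656, 0.7719) = 1.5937
Iteration 2: beta = 0.3333, y = 1.5937 + 0.3333*(1.5937 - 0.9137) = 1.8204
  grad(y) = -3.3592, v = y - alpha*grad = 2.7633
  prox(v) = soft_thresh(2.7633, 0.7719) = 1.9914
Iteration 3: beta = 0.5, y = 1.9914 + 0.5*(1.9914 - 1.5937) = 2.1902
  grad(y) = -2.6195, v = y - alpha*grad = 2.9255
  prox(v) = soft_thresh(2.9255, 0.7719) = 2.1536
Iteration 4: beta = 0.6, y = 2.1536 + 0.6*(2.1536 - 1.9914) = 2.2509
  grad(y) = -2.4981, v = y - alpha*grad = 2.9522
  prox(v) = soft_thresh(2.9522, 0.7719) = 2.1802
f(x_4) = 1*2.1802^2 - 7*2.1802 + 2.75*|2.1802| = -4.5126


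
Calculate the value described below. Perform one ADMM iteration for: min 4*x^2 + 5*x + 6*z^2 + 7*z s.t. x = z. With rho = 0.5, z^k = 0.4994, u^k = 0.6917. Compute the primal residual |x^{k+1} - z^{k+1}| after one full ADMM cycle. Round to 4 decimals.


ADMM iteration with rho = 0.5, z^k = 0.4994, u^k = 0.6917
Step 1: x-update.
Minimize 4*x^2 + 5*x + (0.5/2)*(x - 0.4994 + 0.6917)^2
FOC: (2*4 + 0.5)*x = -5 + 0.5*(0.4994 - 0.6917)
x^{k+1} = -0.5995
Step 2: z-update.
Minimize 6*z^2 + 7*z + (0.5/2)*(-0.5995 - z + 0.6917)^2
FOC: (2*6 + 0.5)*z = -7 + 0.5*(-0.5995 + 0.6917)
z^{k+1} = -0.5563
Step 3: u-update.
u^{k+1} = 0.6917 - 0.5995 + 0.5563 = 0.6485
Step 4: Primal residual = |-0.5995 + 0.5563| = 0.0432


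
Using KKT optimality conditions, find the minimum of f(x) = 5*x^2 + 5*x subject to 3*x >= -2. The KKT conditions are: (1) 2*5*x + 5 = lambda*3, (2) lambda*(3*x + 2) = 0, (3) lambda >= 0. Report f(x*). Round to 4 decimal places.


Step 1: Try lambda = 0 (constraint inactive).
Stationarity: 2*5*x + 5 = 0
x* = -5/(2*5) = -0.5
Check constraint: 3*-0.5 = -1.5 >= -2 -- satisfied.
Step 2: Compute optimal value.
f(x*) = 5*(-0.5)^2 + 5*(-0.5) = -1.25


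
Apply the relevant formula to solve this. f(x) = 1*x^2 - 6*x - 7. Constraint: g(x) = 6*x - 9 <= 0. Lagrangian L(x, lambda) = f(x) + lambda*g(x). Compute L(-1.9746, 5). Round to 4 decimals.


Step 1: Evaluate f(x).
f(-1.9746) = 1*(-1.9746)^2 - 6*(-1.9746) - 7 = 8.7466
Step 2: Evaluate g(x).
g(-1.9746) = 6*-1.9746 - 9 = -20.8476
Step 3: Compute Lagrangian.
L = 8.7466 + 5*-20.8476 = -95.4914


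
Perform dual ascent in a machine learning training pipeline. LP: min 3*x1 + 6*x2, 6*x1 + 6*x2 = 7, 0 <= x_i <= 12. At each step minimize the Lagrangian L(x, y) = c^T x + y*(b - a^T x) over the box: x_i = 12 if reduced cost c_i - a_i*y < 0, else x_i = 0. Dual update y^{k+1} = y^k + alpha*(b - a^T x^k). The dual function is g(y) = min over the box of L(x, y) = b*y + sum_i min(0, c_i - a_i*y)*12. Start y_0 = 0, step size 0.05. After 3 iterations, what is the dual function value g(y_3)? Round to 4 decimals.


Dual ascent for LP: min 3*x1 + 6*x2, 6*x1 + 6*x2 = 7, 0 <= x_i <= 12
Step 1: y^k = 0.0, reduced costs: (3.0, 6.0)
  x^k = (0.0, 0.0), subgradient = b - a^T x = 7.0
  y^{k+1} = 0.0 + 0.05*7.0 = 0.35
Step 2: y^k = 0.35, reduced costs: (0.9, 3.9)
  x^k = (0.0, 0.0), subgradient = b - a^T x = 7.0
  y^{k+1} = 0.35 + 0.05*7.0 = 0.7
Step 3: y^k = 0.7, reduced costs: (-1.2, 1.8)
  x^k = (12.0, 0.0), subgradient = b - a^T x = -65.0
  y^{k+1} = 0.7 + 0.05*-65.0 = -2.55
Dual objective at y_3 = -2.55: reduced costs (18.3, 21.3), box minimizer x = (0.0, 0.0)
g(y_3) = b*y + (c1 - a1*y)*x1 + (c2 - a2*y)*x2 = 7*(-2.55) + 18.3*0.0 + 21.3*0.0 = -17.85 + 0.0 + 0.0 = -17.85
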